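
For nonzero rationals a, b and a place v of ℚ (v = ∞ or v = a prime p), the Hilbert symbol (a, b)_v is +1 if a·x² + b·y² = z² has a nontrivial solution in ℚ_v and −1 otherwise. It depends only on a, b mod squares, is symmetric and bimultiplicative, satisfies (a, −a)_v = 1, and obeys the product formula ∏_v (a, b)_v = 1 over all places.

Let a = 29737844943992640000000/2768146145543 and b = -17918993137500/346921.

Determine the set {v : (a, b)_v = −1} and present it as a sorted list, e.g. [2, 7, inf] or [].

[7, 23]

(a, b) ≡ (31395, -455) mod (ℚ^×)²; places V = {2, 3, 5, 7, 13, 19, 23, 31, ∞}.
(a,b)_2: α=12, β=2; u≡3, v≡1 (mod 8); ε(u)ε(v)=1·0, αω(v)=12·0, βω(u)=2·1; sum ≡ 0  ⇒  +1.
(a,b)_19: α=-4, u≡11; β=-2, v≡4 (mod 19); (11|19)=+1, (4|19)=+1; sign (−1)^0·+1^-2·+1^-4 = +1.
(a,b)_3: α=11, u≡1; β=8, v≡1 (mod 3); (1|3)=+1, (1|3)=+1; sign (−1)^0·+1^8·+1^11 = +1.
(a,b)_∞: sgn(31395)=+, sgn(-455)=−, so +1.
(a,b)_31: α=-4, u≡21; β=-2, v≡10 (mod 31); (21|31)=-1, (10|31)=+1; sign (−1)^0·-1^-2·+1^-4 = +1.
(a,b)_13: α=1, u≡9; β=1, v≡3 (mod 13); (9|13)=+1, (3|13)=+1; sign (−1)^0·+1^1·+1^1 = +1.
(a,b)_5: α=7, u≡4; β=5, v≡1 (mod 5); (4|5)=+1, (1|5)=+1; sign (−1)^0·+1^5·+1^7 = +1.
(a,b)_7: α=9, u≡5; β=5, v≡3 (mod 7); (5|7)=-1, (3|7)=-1; sign (−1)^1·-1^5·-1^9 = -1.
(a,b)_23: α=-1, u≡1; β=0, v≡15 (mod 23); (1|23)=+1, (15|23)=-1; sign (−1)^0·+1^0·-1^-1 = -1.
Ram(31395, -455) = {7, 23}; no ℚ_7-point on the conic.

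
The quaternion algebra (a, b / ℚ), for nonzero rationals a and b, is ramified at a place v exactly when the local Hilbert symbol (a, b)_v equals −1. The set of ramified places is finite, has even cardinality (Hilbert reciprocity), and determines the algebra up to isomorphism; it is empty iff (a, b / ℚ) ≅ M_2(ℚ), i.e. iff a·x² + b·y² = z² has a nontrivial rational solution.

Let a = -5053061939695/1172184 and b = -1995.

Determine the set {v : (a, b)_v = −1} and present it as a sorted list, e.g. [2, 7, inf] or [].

Mod squares: a ≡ -330, b ≡ -1995. Check v ∈ {∞, 2, 3, 5, 7, 11, 13, 17, 19, 43, 53}.
v=53: a=53^2·(≡31), b=53^0·(≡19) mod 53; (31|53)=-1, (19|53)=-1; (−1)^{2·0·26}·(-1)^0·(-1)^2 = +1.
v=3: a=3^-1·(≡1), b=3^1·(≡1) mod 3; (1|3)=+1, (1|3)=+1; (−1)^{-1·1·1}·(+1)^1·(+1)^-1 = -1.
v=5: a=5^1·(≡4), b=5^1·(≡1) mod 5; (4|5)=+1, (1|5)=+1; (−1)^{1·1·2}·(+1)^1·(+1)^1 = +1.
v=13: a=13^-2·(≡7), b=13^0·(≡7) mod 13; (7|13)=-1, (7|13)=-1; (−1)^{-2·0·6}·(-1)^0·(-1)^-2 = +1.
v=19: a=19^2·(≡8), b=19^1·(≡9) mod 19; (8|19)=-1, (9|19)=+1; (−1)^{2·1·9}·(-1)^1·(+1)^2 = -1.
v=2: v_2(a)=-3, v_2(b)=0; units ≡ 3, 5 (mod 8); ε·ε+αω+βω = 1·0+-3·1+0·1 ≡ 1  ⇒  (a,b)_2 = -1.
v=7: a=7^2·(≡6), b=7^1·(≡2) mod 7; (6|7)=-1, (2|7)=+1; (−1)^{2·1·3}·(-1)^1·(+1)^2 = -1.
v=17: a=17^-2·(≡10), b=17^0·(≡11) mod 17; (10|17)=-1, (11|17)=-1; (−1)^{-2·0·8}·(-1)^0·(-1)^-2 = +1.
v=11: a=11^1·(≡1), b=11^0·(≡7) mod 11; (1|11)=+1, (7|11)=-1; (−1)^{1·0·5}·(+1)^0·(-1)^1 = -1.
v=43: a=43^2·(≡16), b=43^0·(≡26) mod 43; (16|43)=+1, (26|43)=-1; (−1)^{2·0·21}·(+1)^0·(-1)^2 = +1.
v=∞: -330 < 0 and -1995 < 0  ⇒  (a,b)_∞ = -1.
Ram(-330, -1995) = {2, 3, 7, 11, 19, ∞}; no ℚ_2-point on the conic.

[2, 3, 7, 11, 19, inf]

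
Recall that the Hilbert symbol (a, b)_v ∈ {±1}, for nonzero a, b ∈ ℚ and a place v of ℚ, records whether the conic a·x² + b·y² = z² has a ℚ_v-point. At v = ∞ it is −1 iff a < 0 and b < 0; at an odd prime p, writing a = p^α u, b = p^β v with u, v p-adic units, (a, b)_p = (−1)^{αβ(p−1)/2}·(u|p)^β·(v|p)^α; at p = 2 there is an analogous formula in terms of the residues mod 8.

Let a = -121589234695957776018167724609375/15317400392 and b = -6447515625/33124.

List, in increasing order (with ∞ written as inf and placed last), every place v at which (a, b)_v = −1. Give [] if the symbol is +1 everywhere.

(a, b) ≡ (-3741870, -45849) mod (ℚ^×)²; places V = {2, 3, 5, 7, 11, 13, 17, 19, 23, 29, 31, 47, ∞}.
(a,b)_2: α=-3, β=-2; u≡1, v≡7 (mod 8); ε(u)ε(v)=0·1, αω(v)=-3·0, βω(u)=-2·0; sum ≡ 0  ⇒  +1.
(a,b)_3: α=5, u≡2; β=3, v≡2 (mod 3); (2|3)=-1, (2|3)=-1; sign (−1)^1·-1^3·-1^5 = -1.
(a,b)_13: α=0, u≡7; β=-2, v≡8 (mod 13); (7|13)=-1, (8|13)=-1; sign (−1)^0·-1^-2·-1^0 = +1.
(a,b)_5: α=13, u≡1; β=6, v≡1 (mod 5); (1|5)=+1, (1|5)=+1; sign (−1)^0·+1^6·+1^13 = +1.
(a,b)_29: α=3, u≡22; β=1, v≡19 (mod 29); (22|29)=+1, (19|29)=-1; sign (−1)^0·+1^1·-1^3 = -1.
(a,b)_23: α=1, u≡4; β=0, v≡4 (mod 23); (4|23)=+1, (4|23)=+1; sign (−1)^0·+1^0·+1^1 = +1.
(a,b)_17: α=3, u≡3; β=1, v≡5 (mod 17); (3|17)=-1, (5|17)=-1; sign (−1)^0·-1^1·-1^3 = +1.
(a,b)_∞: sgn(-3741870)=−, sgn(-45849)=−, so -1.
(a,b)_11: α=5, u≡9; β=0, v≡7 (mod 11); (9|11)=+1, (7|11)=-1; sign (−1)^0·+1^0·-1^5 = -1.
(a,b)_19: α=-2, u≡17; β=0, v≡1 (mod 19); (17|19)=+1, (1|19)=+1; sign (−1)^0·+1^0·+1^-2 = +1.
(a,b)_31: α=4, u≡18; β=1, v≡7 (mod 31); (18|31)=+1, (7|31)=+1; sign (−1)^0·+1^1·+1^4 = +1.
(a,b)_47: α=-2, u≡46; β=0, v≡15 (mod 47); (46|47)=-1, (15|47)=-1; sign (−1)^0·-1^0·-1^-2 = +1.
(a,b)_7: α=-4, u≡4; β=-2, v≡4 (mod 7); (4|7)=+1, (4|7)=+1; sign (−1)^0·+1^-2·+1^-4 = +1.
|Ram(-3741870, -45849)| = 4, even; anisotropic at {3, 11, 29, ∞}.

[3, 11, 29, inf]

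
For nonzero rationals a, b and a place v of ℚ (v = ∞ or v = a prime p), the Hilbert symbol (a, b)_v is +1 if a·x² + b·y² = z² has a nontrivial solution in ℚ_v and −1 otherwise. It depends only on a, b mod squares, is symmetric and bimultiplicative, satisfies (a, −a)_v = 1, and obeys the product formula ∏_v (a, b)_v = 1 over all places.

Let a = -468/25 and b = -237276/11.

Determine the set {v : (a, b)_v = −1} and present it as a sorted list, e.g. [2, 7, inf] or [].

[2, 3, 13, inf]

(a, b) ≡ (-13, -429) mod (ℚ^×)²; places V = {2, 3, 5, 11, 13, ∞}.
(a,b)_11: α=0, u≡9; β=-1, v≡5 (mod 11); (9|11)=+1, (5|11)=+1; sign (−1)^0·+1^-1·+1^0 = +1.
(a,b)_5: α=-2, u≡2; β=0, v≡4 (mod 5); (2|5)=-1, (4|5)=+1; sign (−1)^0·-1^0·+1^-2 = +1.
(a,b)_2: α=2, β=2; u≡3, v≡3 (mod 8); ε(u)ε(v)=1·1, αω(v)=2·1, βω(u)=2·1; sum ≡ 1  ⇒  -1.
(a,b)_13: α=1, u≡10; β=3, v≡2 (mod 13); (10|13)=+1, (2|13)=-1; sign (−1)^0·+1^3·-1^1 = -1.
(a,b)_3: α=2, u≡2; β=3, v≡1 (mod 3); (2|3)=-1, (1|3)=+1; sign (−1)^0·-1^3·+1^2 = -1.
(a,b)_∞: sgn(-13)=−, sgn(-429)=−, so -1.
(-13, -429 / ℚ) ramifies at {2, 3, 13, ∞}: a division algebra.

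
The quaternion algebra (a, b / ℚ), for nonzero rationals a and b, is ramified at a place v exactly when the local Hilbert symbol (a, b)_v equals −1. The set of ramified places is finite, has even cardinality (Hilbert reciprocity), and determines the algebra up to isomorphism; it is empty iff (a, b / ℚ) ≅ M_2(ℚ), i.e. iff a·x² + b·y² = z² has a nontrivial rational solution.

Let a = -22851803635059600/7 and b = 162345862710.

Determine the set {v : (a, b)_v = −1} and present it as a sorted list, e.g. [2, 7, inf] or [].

[5, 7, 17, 19]

(a, b) ≡ (-6783, 13110) mod (ℚ^×)²; places V = {2, 3, 5, 7, 17, 19, 23, ∞}.
(a,b)_5: α=2, u≡3; β=1, v≡2 (mod 5); (3|5)=-1, (2|5)=-1; sign (−1)^0·-1^1·-1^2 = -1.
(a,b)_19: α=1, u≡7; β=1, v≡1 (mod 19); (7|19)=+1, (1|19)=+1; sign (−1)^1·+1^1·+1^1 = -1.
(a,b)_2: α=4, β=1; u≡1, v≡3 (mod 8); ε(u)ε(v)=0·1, αω(v)=4·1, βω(u)=1·0; sum ≡ 0  ⇒  +1.
(a,b)_17: α=3, u≡1; β=2, v≡10 (mod 17); (1|17)=+1, (10|17)=-1; sign (−1)^0·+1^2·-1^3 = -1.
(a,b)_7: α=-1, u≡2; β=0, v≡3 (mod 7); (2|7)=+1, (3|7)=-1; sign (−1)^0·+1^0·-1^-1 = -1.
(a,b)_3: α=7, u≡1; β=5, v≡2 (mod 3); (1|3)=+1, (2|3)=-1; sign (−1)^1·+1^5·-1^7 = +1.
(a,b)_∞: sgn(-6783)=−, sgn(13110)=+, so +1.
(a,b)_23: α=4, u≡6; β=3, v≡2 (mod 23); (6|23)=+1, (2|23)=+1; sign (−1)^0·+1^3·+1^4 = +1.
(-6783, 13110 / ℚ) ramifies at {5, 7, 17, 19}: a division algebra.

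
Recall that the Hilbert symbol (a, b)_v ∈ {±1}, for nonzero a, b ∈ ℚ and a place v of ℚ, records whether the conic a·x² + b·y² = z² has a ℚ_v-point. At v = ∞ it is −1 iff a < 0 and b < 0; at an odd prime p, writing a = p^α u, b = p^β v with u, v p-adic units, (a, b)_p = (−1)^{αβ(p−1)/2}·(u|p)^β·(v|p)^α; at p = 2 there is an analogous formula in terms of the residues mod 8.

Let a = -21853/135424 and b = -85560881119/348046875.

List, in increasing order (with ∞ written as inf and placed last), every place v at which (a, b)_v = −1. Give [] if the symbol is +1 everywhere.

[2, 13, 43, inf]

(a, b) ≡ (-13, -233189) mod (ℚ^×)²; places V = {2, 3, 5, 7, 11, 13, 17, 23, 29, 41, 43, ∞}.
(a,b)_∞: sgn(-13)=−, sgn(-233189)=−, so -1.
(a,b)_7: α=0, u≡4; β=4, v≡4 (mod 7); (4|7)=+1, (4|7)=+1; sign (−1)^0·+1^4·+1^0 = +1.
(a,b)_11: α=0, u≡5; β=-1, v≡9 (mod 11); (5|11)=+1, (9|11)=+1; sign (−1)^0·+1^-1·+1^0 = +1.
(a,b)_41: α=2, u≡28; β=2, v≡11 (mod 41); (28|41)=-1, (11|41)=-1; sign (−1)^0·-1^2·-1^2 = +1.
(a,b)_17: α=0, u≡13; β=1, v≡15 (mod 17); (13|17)=+1, (15|17)=+1; sign (−1)^0·+1^1·+1^0 = +1.
(a,b)_5: α=0, u≡3; β=-8, v≡1 (mod 5); (3|5)=-1, (1|5)=+1; sign (−1)^0·-1^-8·+1^0 = +1.
(a,b)_3: α=0, u≡2; β=-4, v≡1 (mod 3); (2|3)=-1, (1|3)=+1; sign (−1)^0·-1^-4·+1^0 = +1.
(a,b)_2: α=-8, β=0; u≡3, v≡3 (mod 8); ε(u)ε(v)=1·1, αω(v)=-8·1, βω(u)=0·1; sum ≡ 1  ⇒  -1.
(a,b)_13: α=1, u≡3; β=0, v≡2 (mod 13); (3|13)=+1, (2|13)=-1; sign (−1)^0·+1^0·-1^1 = -1.
(a,b)_29: α=0, u≡22; β=1, v≡2 (mod 29); (22|29)=+1, (2|29)=-1; sign (−1)^0·+1^1·-1^0 = +1.
(a,b)_23: α=-2, u≡22; β=0, v≡3 (mod 23); (22|23)=-1, (3|23)=+1; sign (−1)^0·-1^0·+1^-2 = +1.
(a,b)_43: α=0, u≡2; β=1, v≡35 (mod 43); (2|43)=-1, (35|43)=+1; sign (−1)^0·-1^1·+1^0 = -1.
|Ram(-13, -233189)| = 4, even; anisotropic at {2, 13, 43, ∞}.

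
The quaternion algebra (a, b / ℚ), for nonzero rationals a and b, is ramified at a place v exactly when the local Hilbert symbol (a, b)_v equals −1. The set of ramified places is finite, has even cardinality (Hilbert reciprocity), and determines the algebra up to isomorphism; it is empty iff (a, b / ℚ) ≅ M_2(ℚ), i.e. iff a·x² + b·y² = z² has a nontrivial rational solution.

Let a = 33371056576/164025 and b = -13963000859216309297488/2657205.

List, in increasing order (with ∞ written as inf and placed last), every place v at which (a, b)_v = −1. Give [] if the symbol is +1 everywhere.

Mod squares: a ≡ 14911, b ≡ -185. Check v ∈ {∞, 2, 3, 5, 7, 11, 13, 17, 23, 31, 37}.
v=3: a=3^-8·(≡1), b=3^-12·(≡1) mod 3; (1|3)=+1, (1|3)=+1; (−1)^{-8·-12·1}·(+1)^-12·(+1)^-8 = +1.
v=37: a=37^1·(≡3), b=37^3·(≡29) mod 37; (3|37)=+1, (29|37)=-1; (−1)^{1·3·18}·(+1)^3·(-1)^1 = -1.
v=7: a=7^0·(≡4), b=7^4·(≡4) mod 7; (4|7)=+1, (4|7)=+1; (−1)^{0·4·3}·(+1)^4·(+1)^0 = +1.
v=∞: 14911 > 0 and -185 < 0  ⇒  (a,b)_∞ = +1.
v=13: a=13^1·(≡4), b=13^2·(≡3) mod 13; (4|13)=+1, (3|13)=+1; (−1)^{1·2·6}·(+1)^2·(+1)^1 = +1.
v=2: v_2(a)=6, v_2(b)=4; units ≡ 7, 7 (mod 8); ε·ε+αω+βω = 1·1+6·0+4·0 ≡ 1  ⇒  (a,b)_2 = -1.
v=11: a=11^2·(≡2), b=11^0·(≡8) mod 11; (2|11)=-1, (8|11)=-1; (−1)^{2·0·5}·(-1)^0·(-1)^2 = +1.
v=5: a=5^-2·(≡1), b=5^-1·(≡2) mod 5; (1|5)=+1, (2|5)=-1; (−1)^{-2·-1·2}·(+1)^-1·(-1)^-2 = +1.
v=31: a=31^1·(≡8), b=31^2·(≡25) mod 31; (8|31)=+1, (25|31)=+1; (−1)^{1·2·15}·(+1)^2·(+1)^1 = +1.
v=23: a=23^0·(≡14), b=23^2·(≡22) mod 23; (14|23)=-1, (22|23)=-1; (−1)^{0·2·11}·(-1)^2·(-1)^0 = +1.
v=17: a=17^2·(≡2), b=17^4·(≡15) mod 17; (2|17)=+1, (15|17)=+1; (−1)^{2·4·8}·(+1)^4·(+1)^2 = +1.
(14911, -185 / ℚ) ramifies at {2, 37}: a division algebra.

[2, 37]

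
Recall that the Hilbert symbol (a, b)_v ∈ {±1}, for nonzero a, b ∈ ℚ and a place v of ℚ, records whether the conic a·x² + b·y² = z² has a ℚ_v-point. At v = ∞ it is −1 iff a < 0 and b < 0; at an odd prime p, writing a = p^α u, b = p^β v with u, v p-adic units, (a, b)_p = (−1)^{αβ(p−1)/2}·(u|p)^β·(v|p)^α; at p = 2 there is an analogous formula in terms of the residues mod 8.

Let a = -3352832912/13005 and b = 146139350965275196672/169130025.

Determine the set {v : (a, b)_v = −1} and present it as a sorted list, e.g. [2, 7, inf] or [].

[5, 11]

Mod squares: a ≡ -36685, b ≡ 13. Check v ∈ {∞, 2, 3, 5, 11, 13, 17, 23, 29}.
v=∞: -36685 < 0 and 13 > 0  ⇒  (a,b)_∞ = +1.
v=3: a=3^-2·(≡2), b=3^-4·(≡1) mod 3; (2|3)=-1, (1|3)=+1; (−1)^{-2·-4·1}·(-1)^-4·(+1)^-2 = +1.
v=13: a=13^4·(≡10), b=13^9·(≡9) mod 13; (10|13)=+1, (9|13)=+1; (−1)^{4·9·6}·(+1)^9·(+1)^4 = +1.
v=5: a=5^-1·(≡3), b=5^-2·(≡2) mod 5; (3|5)=-1, (2|5)=-1; (−1)^{-1·-2·2}·(-1)^-2·(-1)^-1 = -1.
v=23: a=23^1·(≡22), b=23^2·(≡13) mod 23; (22|23)=-1, (13|23)=+1; (−1)^{1·2·11}·(-1)^2·(+1)^1 = +1.
v=11: a=11^1·(≡4), b=11^2·(≡10) mod 11; (4|11)=+1, (10|11)=-1; (−1)^{1·2·5}·(+1)^2·(-1)^1 = -1.
v=2: v_2(a)=4, v_2(b)=8; units ≡ 3, 5 (mod 8); ε·ε+αω+βω = 1·0+4·1+8·1 ≡ 0  ⇒  (a,b)_2 = +1.
v=29: a=29^1·(≡3), b=29^2·(≡1) mod 29; (3|29)=-1, (1|29)=+1; (−1)^{1·2·14}·(-1)^2·(+1)^1 = +1.
v=17: a=17^-2·(≡4), b=17^-4·(≡4) mod 17; (4|17)=+1, (4|17)=+1; (−1)^{-2·-4·8}·(+1)^-4·(+1)^-2 = +1.
Ram(-36685, 13) = {5, 11}; no ℚ_5-point on the conic.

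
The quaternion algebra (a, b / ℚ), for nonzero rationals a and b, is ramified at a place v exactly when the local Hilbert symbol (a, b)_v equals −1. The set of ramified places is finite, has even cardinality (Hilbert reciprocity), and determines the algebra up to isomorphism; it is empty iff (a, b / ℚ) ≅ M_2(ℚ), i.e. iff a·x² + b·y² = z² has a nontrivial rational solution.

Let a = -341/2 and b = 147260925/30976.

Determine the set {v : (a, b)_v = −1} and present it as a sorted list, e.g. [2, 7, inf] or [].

[2, 31]

(a, b) ≡ (-682, 37) mod (ℚ^×)²; places V = {2, 3, 5, 7, 11, 19, 31, 37, ∞}.
(a,b)_19: α=0, u≡10; β=2, v≡15 (mod 19); (10|19)=-1, (15|19)=-1; sign (−1)^0·-1^2·-1^0 = +1.
(a,b)_37: α=0, u≡33; β=1, v≡33 (mod 37); (33|37)=+1, (33|37)=+1; sign (−1)^0·+1^1·+1^0 = +1.
(a,b)_2: α=-1, β=-8; u≡3, v≡5 (mod 8); ε(u)ε(v)=1·0, αω(v)=-1·1, βω(u)=-8·1; sum ≡ 1  ⇒  -1.
(a,b)_7: α=0, u≡1; β=2, v≡1 (mod 7); (1|7)=+1, (1|7)=+1; sign (−1)^0·+1^2·+1^0 = +1.
(a,b)_5: α=0, u≡2; β=2, v≡2 (mod 5); (2|5)=-1, (2|5)=-1; sign (−1)^0·-1^2·-1^0 = +1.
(a,b)_3: α=0, u≡2; β=2, v≡1 (mod 3); (2|3)=-1, (1|3)=+1; sign (−1)^0·-1^2·+1^0 = +1.
(a,b)_31: α=1, u≡10; β=0, v≡24 (mod 31); (10|31)=+1, (24|31)=-1; sign (−1)^0·+1^0·-1^1 = -1.
(a,b)_11: α=1, u≡1; β=-2, v≡3 (mod 11); (1|11)=+1, (3|11)=+1; sign (−1)^0·+1^-2·+1^1 = +1.
(a,b)_∞: sgn(-682)=−, sgn(37)=+, so +1.
Ram(-682, 37) = {2, 31}; no ℚ_2-point on the conic.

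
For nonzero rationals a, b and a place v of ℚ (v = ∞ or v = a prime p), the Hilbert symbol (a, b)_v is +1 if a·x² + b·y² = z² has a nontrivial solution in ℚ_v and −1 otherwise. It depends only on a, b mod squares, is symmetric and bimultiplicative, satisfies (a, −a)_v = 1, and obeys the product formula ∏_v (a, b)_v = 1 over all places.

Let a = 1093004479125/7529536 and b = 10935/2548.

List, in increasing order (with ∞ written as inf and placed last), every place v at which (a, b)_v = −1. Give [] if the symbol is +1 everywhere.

[5, 13, 23, 29]

Mod squares: a ≡ 170085, b ≡ 195. Check v ∈ {∞, 2, 3, 5, 7, 13, 17, 23, 29}.
v=17: a=17^1·(≡16), b=17^0·(≡15) mod 17; (16|17)=+1, (15|17)=+1; (−1)^{1·0·8}·(+1)^0·(+1)^1 = +1.
v=7: a=7^-6·(≡6), b=7^-2·(≡5) mod 7; (6|7)=-1, (5|7)=-1; (−1)^{-6·-2·3}·(-1)^-2·(-1)^-6 = +1.
v=13: a=13^4·(≡11), b=13^-1·(≡2) mod 13; (11|13)=-1, (2|13)=-1; (−1)^{4·-1·6}·(-1)^-1·(-1)^4 = -1.
v=∞: 170085 > 0 and 195 > 0  ⇒  (a,b)_∞ = +1.
v=29: a=29^1·(≡16), b=29^0·(≡14) mod 29; (16|29)=+1, (14|29)=-1; (−1)^{1·0·14}·(+1)^0·(-1)^1 = -1.
v=5: a=5^3·(≡3), b=5^1·(≡4) mod 5; (3|5)=-1, (4|5)=+1; (−1)^{3·1·2}·(-1)^1·(+1)^3 = -1.
v=23: a=23^1·(≡8), b=23^0·(≡21) mod 23; (8|23)=+1, (21|23)=-1; (−1)^{1·0·11}·(+1)^0·(-1)^1 = -1.
v=3: a=3^3·(≡1), b=3^7·(≡2) mod 3; (1|3)=+1, (2|3)=-1; (−1)^{3·7·1}·(+1)^7·(-1)^3 = +1.
v=2: v_2(a)=-6, v_2(b)=-2; units ≡ 5, 3 (mod 8); ε·ε+αω+βω = 0·1+-6·1+-2·1 ≡ 0  ⇒  (a,b)_2 = +1.
Ram(170085, 195) = {5, 13, 23, 29}; no ℚ_5-point on the conic.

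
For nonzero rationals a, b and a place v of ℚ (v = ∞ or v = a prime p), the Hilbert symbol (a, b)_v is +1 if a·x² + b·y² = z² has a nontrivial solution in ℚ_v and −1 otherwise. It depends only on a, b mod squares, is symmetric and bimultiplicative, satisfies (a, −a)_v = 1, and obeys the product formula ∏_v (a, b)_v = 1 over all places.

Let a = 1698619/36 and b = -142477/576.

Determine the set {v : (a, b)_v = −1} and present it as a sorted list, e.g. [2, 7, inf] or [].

(a, b) ≡ (19, -493) mod (ℚ^×)²; places V = {2, 3, 13, 17, 19, 23, 29, ∞}.
(a,b)_2: α=-2, β=-6; u≡3, v≡3 (mod 8); ε(u)ε(v)=1·1, αω(v)=-2·1, βω(u)=-6·1; sum ≡ 1  ⇒  -1.
(a,b)_23: α=2, u≡17; β=0, v≡8 (mod 23); (17|23)=-1, (8|23)=+1; sign (−1)^0·-1^0·+1^2 = +1.
(a,b)_13: α=2, u≡8; β=0, v≡4 (mod 13); (8|13)=-1, (4|13)=+1; sign (−1)^0·-1^0·+1^2 = +1.
(a,b)_17: α=0, u≡15; β=3, v≡6 (mod 17); (15|17)=+1, (6|17)=-1; sign (−1)^0·+1^3·-1^0 = +1.
(a,b)_29: α=0, u≡21; β=1, v≡3 (mod 29); (21|29)=-1, (3|29)=-1; sign (−1)^0·-1^1·-1^0 = -1.
(a,b)_∞: sgn(19)=+, sgn(-493)=−, so +1.
(a,b)_3: α=-2, u≡1; β=-2, v≡2 (mod 3); (1|3)=+1, (2|3)=-1; sign (−1)^0·+1^-2·-1^-2 = +1.
(a,b)_19: α=1, u≡16; β=0, v≡7 (mod 19); (16|19)=+1, (7|19)=+1; sign (−1)^0·+1^0·+1^1 = +1.
|Ram(19, -493)| = 2, even; anisotropic at {2, 29}.

[2, 29]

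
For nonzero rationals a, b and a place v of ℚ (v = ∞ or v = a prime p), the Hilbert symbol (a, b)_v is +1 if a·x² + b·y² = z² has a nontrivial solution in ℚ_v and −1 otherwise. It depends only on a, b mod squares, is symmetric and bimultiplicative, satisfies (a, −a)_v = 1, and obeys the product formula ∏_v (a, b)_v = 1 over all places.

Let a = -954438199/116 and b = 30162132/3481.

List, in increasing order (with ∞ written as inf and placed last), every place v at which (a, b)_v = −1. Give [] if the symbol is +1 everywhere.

[7, 11, 13, 29]

Mod squares: a ≡ -432419, b ≡ 93093. Check v ∈ {∞, 2, 3, 7, 11, 13, 23, 29, 31, 37, 59}.
v=37: a=37^1·(≡14), b=37^0·(≡34) mod 37; (14|37)=-1, (34|37)=+1; (−1)^{1·0·18}·(-1)^0·(+1)^1 = +1.
v=31: a=31^1·(≡19), b=31^1·(≡11) mod 31; (19|31)=+1, (11|31)=-1; (−1)^{1·1·15}·(+1)^1·(-1)^1 = +1.
v=∞: -432419 < 0 and 93093 > 0  ⇒  (a,b)_∞ = +1.
v=59: a=59^0·(≡48), b=59^-2·(≡34) mod 59; (48|59)=+1, (34|59)=-1; (−1)^{0·-2·29}·(+1)^-2·(-1)^0 = +1.
v=7: a=7^0·(≡5), b=7^1·(≡6) mod 7; (5|7)=-1, (6|7)=-1; (−1)^{0·1·3}·(-1)^1·(-1)^0 = -1.
v=23: a=23^2·(≡4), b=23^0·(≡3) mod 23; (4|23)=+1, (3|23)=+1; (−1)^{2·0·11}·(+1)^0·(+1)^2 = +1.
v=29: a=29^-1·(≡7), b=29^0·(≡15) mod 29; (7|29)=+1, (15|29)=-1; (−1)^{-1·0·14}·(+1)^0·(-1)^-1 = -1.
v=11: a=11^2·(≡10), b=11^1·(≡4) mod 11; (10|11)=-1, (4|11)=+1; (−1)^{2·1·5}·(-1)^1·(+1)^2 = -1.
v=13: a=13^1·(≡4), b=13^1·(≡8) mod 13; (4|13)=+1, (8|13)=-1; (−1)^{1·1·6}·(+1)^1·(-1)^1 = -1.
v=3: a=3^0·(≡1), b=3^5·(≡2) mod 3; (1|3)=+1, (2|3)=-1; (−1)^{0·5·1}·(+1)^5·(-1)^0 = +1.
v=2: v_2(a)=-2, v_2(b)=2; units ≡ 5, 5 (mod 8); ε·ε+αω+βω = 0·0+-2·1+2·1 ≡ 0  ⇒  (a,b)_2 = +1.
|Ram(-432419, 93093)| = 4, even; anisotropic at {7, 11, 13, 29}.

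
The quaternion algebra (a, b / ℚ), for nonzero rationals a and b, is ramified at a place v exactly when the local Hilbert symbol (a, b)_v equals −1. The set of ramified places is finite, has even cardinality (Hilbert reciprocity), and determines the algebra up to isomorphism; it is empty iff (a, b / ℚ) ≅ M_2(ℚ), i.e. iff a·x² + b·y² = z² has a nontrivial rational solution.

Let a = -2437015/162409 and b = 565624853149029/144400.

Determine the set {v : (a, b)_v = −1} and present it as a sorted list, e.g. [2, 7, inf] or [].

(a, b) ≡ (-1015, 1258629) mod (ℚ^×)²; places V = {2, 3, 5, 7, 13, 17, 19, 23, 29, 31, 37, 43, ∞}.
(a,b)_19: α=0, u≡6; β=-2, v≡15 (mod 19); (6|19)=+1, (15|19)=-1; sign (−1)^0·+1^-2·-1^0 = +1.
(a,b)_37: α=0, u≡4; β=1, v≡5 (mod 37); (4|37)=+1, (5|37)=-1; sign (−1)^0·+1^1·-1^0 = +1.
(a,b)_∞: sgn(-1015)=−, sgn(1258629)=+, so +1.
(a,b)_31: α=-2, u≡8; β=0, v≡6 (mod 31); (8|31)=+1, (6|31)=-1; sign (−1)^0·+1^0·-1^-2 = +1.
(a,b)_17: α=0, u≡11; β=3, v≡2 (mod 17); (11|17)=-1, (2|17)=+1; sign (−1)^0·-1^3·+1^0 = -1.
(a,b)_43: α=0, u≡38; β=2, v≡34 (mod 43); (38|43)=+1, (34|43)=-1; sign (−1)^0·+1^2·-1^0 = +1.
(a,b)_3: α=0, u≡2; β=1, v≡2 (mod 3); (2|3)=-1, (2|3)=-1; sign (−1)^0·-1^1·-1^0 = -1.
(a,b)_2: α=0, β=-4; u≡1, v≡5 (mod 8); ε(u)ε(v)=0·0, αω(v)=0·1, βω(u)=-4·0; sum ≡ 0  ⇒  +1.
(a,b)_5: α=1, u≡3; β=-2, v≡4 (mod 5); (3|5)=-1, (4|5)=+1; sign (−1)^0·-1^-2·+1^1 = +1.
(a,b)_29: α=1, u≡4; β=3, v≡10 (mod 29); (4|29)=+1, (10|29)=-1; sign (−1)^0·+1^3·-1^1 = -1.
(a,b)_7: α=5, u≡1; β=0, v≡4 (mod 7); (1|7)=+1, (4|7)=+1; sign (−1)^0·+1^0·+1^5 = +1.
(a,b)_23: α=0, u≡7; β=1, v≡3 (mod 23); (7|23)=-1, (3|23)=+1; sign (−1)^0·-1^1·+1^0 = -1.
(a,b)_13: α=-2, u≡9; β=0, v≡7 (mod 13); (9|13)=+1, (7|13)=-1; sign (−1)^0·+1^0·-1^-2 = +1.
(-1015, 1258629 / ℚ) ramifies at {3, 17, 23, 29}: a division algebra.

[3, 17, 23, 29]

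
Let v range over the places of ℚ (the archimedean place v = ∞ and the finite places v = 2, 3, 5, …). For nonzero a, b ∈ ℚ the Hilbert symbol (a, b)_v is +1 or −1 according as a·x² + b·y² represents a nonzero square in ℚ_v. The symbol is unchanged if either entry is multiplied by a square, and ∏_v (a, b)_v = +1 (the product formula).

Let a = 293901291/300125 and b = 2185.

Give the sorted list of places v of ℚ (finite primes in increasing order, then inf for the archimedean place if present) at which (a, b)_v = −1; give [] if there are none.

Mod squares: a ≡ 95, b ≡ 2185. Check v ∈ {∞, 2, 3, 5, 7, 19, 23}.
v=7: a=7^-4·(≡2), b=7^0·(≡1) mod 7; (2|7)=+1, (1|7)=+1; (−1)^{-4·0·3}·(+1)^0·(+1)^-4 = +1.
v=2: v_2(a)=0, v_2(b)=0; units ≡ 7, 1 (mod 8); ε·ε+αω+βω = 1·0+0·0+0·0 ≡ 0  ⇒  (a,b)_2 = +1.
v=5: a=5^-3·(≡1), b=5^1·(≡2) mod 5; (1|5)=+1, (2|5)=-1; (−1)^{-3·1·2}·(+1)^1·(-1)^-3 = -1.
v=3: a=3^4·(≡2), b=3^0·(≡1) mod 3; (2|3)=-1, (1|3)=+1; (−1)^{4·0·1}·(-1)^0·(+1)^4 = +1.
v=∞: 95 > 0 and 2185 > 0  ⇒  (a,b)_∞ = +1.
v=23: a=23^2·(≡16), b=23^1·(≡3) mod 23; (16|23)=+1, (3|23)=+1; (−1)^{2·1·11}·(+1)^1·(+1)^2 = +1.
v=19: a=19^3·(≡4), b=19^1·(≡1) mod 19; (4|19)=+1, (1|19)=+1; (−1)^{3·1·9}·(+1)^1·(+1)^3 = -1.
(95, 2185 / ℚ) ramifies at {5, 19}: a division algebra.

[5, 19]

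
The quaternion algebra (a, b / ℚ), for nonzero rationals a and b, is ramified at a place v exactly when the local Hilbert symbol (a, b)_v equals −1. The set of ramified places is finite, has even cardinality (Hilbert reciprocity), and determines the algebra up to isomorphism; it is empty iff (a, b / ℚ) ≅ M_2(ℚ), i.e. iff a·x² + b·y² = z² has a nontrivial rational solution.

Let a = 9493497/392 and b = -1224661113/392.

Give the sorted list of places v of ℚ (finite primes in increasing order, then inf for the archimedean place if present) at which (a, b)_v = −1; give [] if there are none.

[3, 17, 37, 43]

Mod squares: a ≡ 2109666, b ≡ -16354. Check v ∈ {∞, 2, 3, 7, 13, 17, 37, 43}.
v=7: a=7^-2·(≡6), b=7^-2·(≡3) mod 7; (6|7)=-1, (3|7)=-1; (−1)^{-2·-2·3}·(-1)^-2·(-1)^-2 = +1.
v=2: v_2(a)=-3, v_2(b)=-3; units ≡ 1, 7 (mod 8); ε·ε+αω+βω = 0·1+-3·0+-3·0 ≡ 0  ⇒  (a,b)_2 = +1.
v=∞: 2109666 > 0 and -16354 < 0  ⇒  (a,b)_∞ = +1.
v=43: a=43^1·(≡12), b=43^2·(≡7) mod 43; (12|43)=-1, (7|43)=-1; (−1)^{1·2·21}·(-1)^2·(-1)^1 = -1.
v=37: a=37^1·(≡33), b=37^1·(≡35) mod 37; (33|37)=+1, (35|37)=-1; (−1)^{1·1·18}·(+1)^1·(-1)^1 = -1.
v=17: a=17^1·(≡8), b=17^1·(≡5) mod 17; (8|17)=+1, (5|17)=-1; (−1)^{1·1·8}·(+1)^1·(-1)^1 = -1.
v=3: a=3^3·(≡1), b=3^4·(≡2) mod 3; (1|3)=+1, (2|3)=-1; (−1)^{3·4·1}·(+1)^4·(-1)^3 = -1.
v=13: a=13^1·(≡10), b=13^1·(≡10) mod 13; (10|13)=+1, (10|13)=+1; (−1)^{1·1·6}·(+1)^1·(+1)^1 = +1.
(2109666, -16354 / ℚ) ramifies at {3, 17, 37, 43}: a division algebra.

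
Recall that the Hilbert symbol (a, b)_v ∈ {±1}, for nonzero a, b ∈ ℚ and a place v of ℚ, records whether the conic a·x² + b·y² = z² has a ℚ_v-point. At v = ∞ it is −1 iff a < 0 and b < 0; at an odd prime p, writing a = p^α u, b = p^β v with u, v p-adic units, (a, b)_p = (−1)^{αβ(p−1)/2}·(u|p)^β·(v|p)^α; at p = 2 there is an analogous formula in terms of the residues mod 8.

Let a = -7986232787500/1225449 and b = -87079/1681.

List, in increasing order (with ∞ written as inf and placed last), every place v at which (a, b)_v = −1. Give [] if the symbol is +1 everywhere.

Mod squares: a ≡ -1137235, b ≡ -31. Check v ∈ {∞, 2, 3, 5, 11, 23, 29, 31, 41, 53}.
v=23: a=23^1·(≡19), b=23^0·(≡11) mod 23; (19|23)=-1, (11|23)=-1; (−1)^{1·0·11}·(-1)^0·(-1)^1 = -1.
v=5: a=5^5·(≡2), b=5^0·(≡1) mod 5; (2|5)=-1, (1|5)=+1; (−1)^{5·0·2}·(-1)^0·(+1)^5 = +1.
v=11: a=11^1·(≡3), b=11^0·(≡7) mod 11; (3|11)=+1, (7|11)=-1; (−1)^{1·0·5}·(+1)^0·(-1)^1 = -1.
v=2: v_2(a)=2, v_2(b)=0; units ≡ 5, 1 (mod 8); ε·ε+αω+βω = 0·0+2·0+0·1 ≡ 0  ⇒  (a,b)_2 = +1.
v=41: a=41^-2·(≡40), b=41^-2·(≡5) mod 41; (40|41)=+1, (5|41)=+1; (−1)^{-2·-2·20}·(+1)^-2·(+1)^-2 = +1.
v=53: a=53^2·(≡23), b=53^2·(≡48) mod 53; (23|53)=-1, (48|53)=-1; (−1)^{2·2·26}·(-1)^2·(-1)^2 = +1.
v=3: a=3^-6·(≡2), b=3^0·(≡2) mod 3; (2|3)=-1, (2|3)=-1; (−1)^{-6·0·1}·(-1)^0·(-1)^-6 = +1.
v=31: a=31^1·(≡8), b=31^1·(≡15) mod 31; (8|31)=+1, (15|31)=-1; (−1)^{1·1·15}·(+1)^1·(-1)^1 = +1.
v=29: a=29^1·(≡16), b=29^0·(≡21) mod 29; (16|29)=+1, (21|29)=-1; (−1)^{1·0·14}·(+1)^0·(-1)^1 = -1.
v=∞: -1137235 < 0 and -31 < 0  ⇒  (a,b)_∞ = -1.
(-1137235, -31 / ℚ) ramifies at {11, 23, 29, ∞}: a division algebra.

[11, 23, 29, inf]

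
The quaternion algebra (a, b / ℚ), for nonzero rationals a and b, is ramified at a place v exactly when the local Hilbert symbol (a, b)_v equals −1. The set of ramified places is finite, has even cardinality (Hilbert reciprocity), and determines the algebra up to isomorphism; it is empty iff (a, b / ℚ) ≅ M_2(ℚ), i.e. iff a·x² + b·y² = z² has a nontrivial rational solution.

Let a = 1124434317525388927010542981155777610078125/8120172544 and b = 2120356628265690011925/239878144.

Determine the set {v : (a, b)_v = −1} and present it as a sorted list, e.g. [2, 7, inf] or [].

(a, b) ≡ (4383205, 319594877) mod (ℚ^×)²; places V = {2, 3, 5, 7, 11, 13, 17, 19, 29, 37, 41, 43, 47, ∞}.
(a,b)_2: α=-26, β=-14; u≡5, v≡5 (mod 8); ε(u)ε(v)=0·0, αω(v)=-26·1, βω(u)=-14·1; sum ≡ 0  ⇒  +1.
(a,b)_5: α=7, u≡1; β=2, v≡3 (mod 5); (1|5)=+1, (3|5)=-1; sign (−1)^0·+1^2·-1^7 = -1.
(a,b)_3: α=6, u≡1; β=4, v≡2 (mod 3); (1|3)=+1, (2|3)=-1; sign (−1)^0·+1^4·-1^6 = +1.
(a,b)_41: α=2, u≡36; β=1, v≡1 (mod 41); (36|41)=+1, (1|41)=+1; sign (−1)^0·+1^1·+1^2 = +1.
(a,b)_7: α=8, u≡4; β=3, v≡3 (mod 7); (4|7)=+1, (3|7)=-1; sign (−1)^0·+1^3·-1^8 = +1.
(a,b)_47: α=2, u≡21; β=1, v≡21 (mod 47); (21|47)=+1, (21|47)=+1; sign (−1)^0·+1^1·+1^2 = +1.
(a,b)_∞: sgn(4383205)=+, sgn(319594877)=+, so +1.
(a,b)_11: α=-2, u≡8; β=-4, v≡7 (mod 11); (8|11)=-1, (7|11)=-1; sign (−1)^0·-1^-4·-1^-2 = +1.
(a,b)_17: α=0, u≡3; β=2, v≡5 (mod 17); (3|17)=-1, (5|17)=-1; sign (−1)^0·-1^2·-1^0 = +1.
(a,b)_19: α=3, u≡6; β=1, v≡5 (mod 19); (6|19)=+1, (5|19)=+1; sign (−1)^1·+1^1·+1^3 = -1.
(a,b)_37: α=5, u≡7; β=2, v≡32 (mod 37); (7|37)=+1, (32|37)=-1; sign (−1)^0·+1^2·-1^5 = -1.
(a,b)_43: α=3, u≡31; β=1, v≡19 (mod 43); (31|43)=+1, (19|43)=-1; sign (−1)^1·+1^1·-1^3 = +1.
(a,b)_29: α=3, u≡14; β=1, v≡22 (mod 29); (14|29)=-1, (22|29)=+1; sign (−1)^0·-1^1·+1^3 = -1.
(a,b)_13: α=0, u≡11; β=2, v≡10 (mod 13); (11|13)=-1, (10|13)=+1; sign (−1)^0·-1^2·+1^0 = +1.
|Ram(4383205, 319594877)| = 4, even; anisotropic at {5, 19, 29, 37}.

[5, 19, 29, 37]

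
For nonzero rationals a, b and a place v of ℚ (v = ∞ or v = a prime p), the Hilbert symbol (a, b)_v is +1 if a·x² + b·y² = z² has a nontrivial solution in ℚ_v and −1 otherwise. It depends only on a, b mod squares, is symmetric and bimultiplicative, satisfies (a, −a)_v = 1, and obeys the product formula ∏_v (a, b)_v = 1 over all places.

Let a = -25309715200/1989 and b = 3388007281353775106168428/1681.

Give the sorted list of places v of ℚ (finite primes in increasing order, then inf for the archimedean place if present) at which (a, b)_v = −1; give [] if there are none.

[17, 31]

Mod squares: a ≡ -147407, b ≡ 7843. Check v ∈ {∞, 2, 3, 5, 7, 11, 13, 17, 23, 29, 31, 41}.
v=3: a=3^-2·(≡1), b=3^0·(≡1) mod 3; (1|3)=+1, (1|3)=+1; (−1)^{-2·0·1}·(+1)^0·(+1)^-2 = +1.
v=5: a=5^2·(≡3), b=5^0·(≡3) mod 5; (3|5)=-1, (3|5)=-1; (−1)^{2·0·2}·(-1)^0·(-1)^2 = +1.
v=2: v_2(a)=8, v_2(b)=2; units ≡ 1, 3 (mod 8); ε·ε+αω+βω = 0·1+8·1+2·0 ≡ 0  ⇒  (a,b)_2 = +1.
v=29: a=29^1·(≡15), b=29^4·(≡1) mod 29; (15|29)=-1, (1|29)=+1; (−1)^{1·4·14}·(-1)^4·(+1)^1 = +1.
v=41: a=41^0·(≡14), b=41^-2·(≡6) mod 41; (14|41)=-1, (6|41)=-1; (−1)^{0·-2·20}·(-1)^-2·(-1)^0 = +1.
v=23: a=23^1·(≡8), b=23^3·(≡19) mod 23; (8|23)=+1, (19|23)=-1; (−1)^{1·3·11}·(+1)^3·(-1)^1 = +1.
v=31: a=31^0·(≡26), b=31^1·(≡20) mod 31; (26|31)=-1, (20|31)=+1; (−1)^{0·1·15}·(-1)^1·(+1)^0 = -1.
v=∞: -147407 < 0 and 7843 > 0  ⇒  (a,b)_∞ = +1.
v=7: a=7^2·(≡6), b=7^0·(≡6) mod 7; (6|7)=-1, (6|7)=-1; (−1)^{2·0·3}·(-1)^0·(-1)^2 = +1.
v=13: a=13^-1·(≡1), b=13^4·(≡1) mod 13; (1|13)=+1, (1|13)=+1; (−1)^{-1·4·6}·(+1)^4·(+1)^-1 = +1.
v=11: a=11^2·(≡9), b=11^3·(≡1) mod 11; (9|11)=+1, (1|11)=+1; (−1)^{2·3·5}·(+1)^3·(+1)^2 = +1.
v=17: a=17^-1·(≡4), b=17^4·(≡5) mod 17; (4|17)=+1, (5|17)=-1; (−1)^{-1·4·8}·(+1)^4·(-1)^-1 = -1.
(-147407, 7843 / ℚ) ramifies at {17, 31}: a division algebra.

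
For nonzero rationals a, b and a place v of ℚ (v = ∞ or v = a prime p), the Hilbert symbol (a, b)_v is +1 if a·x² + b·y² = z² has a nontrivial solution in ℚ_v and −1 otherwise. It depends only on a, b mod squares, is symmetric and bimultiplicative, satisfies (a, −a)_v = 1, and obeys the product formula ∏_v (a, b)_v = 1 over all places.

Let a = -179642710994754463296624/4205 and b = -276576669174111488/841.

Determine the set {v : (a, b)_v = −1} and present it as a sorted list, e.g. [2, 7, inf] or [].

[5, 7, 17, 23, 41, inf]

(a, b) ≡ (-163795, -5957) mod (ℚ^×)²; places V = {2, 3, 5, 7, 13, 17, 23, 29, 37, 41, 47, ∞}.
(a,b)_17: α=3, u≡15; β=2, v≡6 (mod 17); (15|17)=+1, (6|17)=-1; sign (−1)^0·+1^2·-1^3 = -1.
(a,b)_41: α=3, u≡20; β=2, v≡28 (mod 41); (20|41)=+1, (28|41)=-1; sign (−1)^0·+1^2·-1^3 = -1.
(a,b)_5: α=-1, u≡1; β=0, v≡2 (mod 5); (1|5)=+1, (2|5)=-1; sign (−1)^0·+1^0·-1^-1 = -1.
(a,b)_7: α=2, u≡3; β=1, v≡5 (mod 7); (3|7)=-1, (5|7)=-1; sign (−1)^0·-1^1·-1^2 = -1.
(a,b)_13: α=0, u≡8; β=2, v≡10 (mod 13); (8|13)=-1, (10|13)=+1; sign (−1)^0·-1^2·+1^0 = +1.
(a,b)_∞: sgn(-163795)=−, sgn(-5957)=−, so -1.
(a,b)_47: α=3, u≡30; β=2, v≡36 (mod 47); (30|47)=-1, (36|47)=+1; sign (−1)^0·-1^2·+1^3 = +1.
(a,b)_2: α=4, β=8; u≡5, v≡3 (mod 8); ε(u)ε(v)=0·1, αω(v)=4·1, βω(u)=8·1; sum ≡ 0  ⇒  +1.
(a,b)_29: α=-2, u≡11; β=-2, v≡8 (mod 29); (11|29)=-1, (8|29)=-1; sign (−1)^0·-1^-2·-1^-2 = +1.
(a,b)_23: α=2, u≡7; β=1, v≡11 (mod 23); (7|23)=-1, (11|23)=-1; sign (−1)^0·-1^1·-1^2 = -1.
(a,b)_3: α=2, u≡2; β=0, v≡1 (mod 3); (2|3)=-1, (1|3)=+1; sign (−1)^0·-1^0·+1^2 = +1.
(a,b)_37: α=2, u≡21; β=1, v≡13 (mod 37); (21|37)=+1, (13|37)=-1; sign (−1)^0·+1^1·-1^2 = +1.
Ram(-163795, -5957) = {5, 7, 17, 23, 41, ∞}; no ℚ_5-point on the conic.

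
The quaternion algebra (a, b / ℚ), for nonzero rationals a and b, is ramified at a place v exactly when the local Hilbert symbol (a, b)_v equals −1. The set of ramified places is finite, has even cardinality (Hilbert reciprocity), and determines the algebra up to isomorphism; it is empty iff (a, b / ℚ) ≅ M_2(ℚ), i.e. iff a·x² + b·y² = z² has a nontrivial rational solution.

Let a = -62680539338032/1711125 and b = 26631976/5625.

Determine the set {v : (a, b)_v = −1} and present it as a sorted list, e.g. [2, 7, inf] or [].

[7, 11, 17, 31]

(a, b) ≡ (-935, 12586) mod (ℚ^×)²; places V = {2, 3, 5, 7, 11, 13, 17, 23, 29, 31, ∞}.
(a,b)_11: α=1, u≡4; β=0, v≡2 (mod 11); (4|11)=+1, (2|11)=-1; sign (−1)^0·+1^0·-1^1 = -1.
(a,b)_5: α=-3, u≡2; β=-4, v≡4 (mod 5); (2|5)=-1, (4|5)=+1; sign (−1)^0·-1^-4·+1^-3 = +1.
(a,b)_∞: sgn(-935)=−, sgn(12586)=+, so +1.
(a,b)_31: α=2, u≡27; β=1, v≡15 (mod 31); (27|31)=-1, (15|31)=-1; sign (−1)^0·-1^1·-1^2 = -1.
(a,b)_13: α=-2, u≡9; β=0, v≡8 (mod 13); (9|13)=+1, (8|13)=-1; sign (−1)^0·+1^0·-1^-2 = +1.
(a,b)_7: α=2, u≡6; β=1, v≡3 (mod 7); (6|7)=-1, (3|7)=-1; sign (−1)^0·-1^1·-1^2 = -1.
(a,b)_23: α=2, u≡4; β=2, v≡21 (mod 23); (4|23)=+1, (21|23)=-1; sign (−1)^0·+1^2·-1^2 = +1.
(a,b)_29: α=2, u≡24; β=1, v≡28 (mod 29); (24|29)=+1, (28|29)=+1; sign (−1)^0·+1^1·+1^2 = +1.
(a,b)_3: α=-4, u≡1; β=-2, v≡1 (mod 3); (1|3)=+1, (1|3)=+1; sign (−1)^0·+1^-2·+1^-4 = +1.
(a,b)_17: α=1, u≡4; β=0, v≡10 (mod 17); (4|17)=+1, (10|17)=-1; sign (−1)^0·+1^0·-1^1 = -1.
(a,b)_2: α=4, β=3; u≡1, v≡5 (mod 8); ε(u)ε(v)=0·0, αω(v)=4·1, βω(u)=3·0; sum ≡ 0  ⇒  +1.
Ram(-935, 12586) = {7, 11, 17, 31}; no ℚ_7-point on the conic.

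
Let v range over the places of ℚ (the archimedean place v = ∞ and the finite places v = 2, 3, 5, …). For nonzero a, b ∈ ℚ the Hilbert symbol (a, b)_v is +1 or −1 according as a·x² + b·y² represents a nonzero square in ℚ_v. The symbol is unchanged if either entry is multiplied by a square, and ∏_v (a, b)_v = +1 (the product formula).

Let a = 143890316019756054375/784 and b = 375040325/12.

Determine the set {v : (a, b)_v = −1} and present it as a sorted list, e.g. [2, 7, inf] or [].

(a, b) ≡ (1023, 45004839) mod (ℚ^×)²; places V = {2, 3, 5, 7, 11, 29, 31, 37, 41, ∞}.
(a,b)_31: α=3, u≡19; β=1, v≡9 (mod 31); (19|31)=+1, (9|31)=+1; sign (−1)^1·+1^1·+1^3 = -1.
(a,b)_37: α=2, u≡14; β=1, v≡34 (mod 37); (14|37)=-1, (34|37)=+1; sign (−1)^0·-1^1·+1^2 = -1.
(a,b)_3: α=1, u≡2; β=-1, v≡2 (mod 3); (2|3)=-1, (2|3)=-1; sign (−1)^1·-1^-1·-1^1 = -1.
(a,b)_29: α=2, u≡10; β=1, v≡21 (mod 29); (10|29)=-1, (21|29)=-1; sign (−1)^0·-1^1·-1^2 = -1.
(a,b)_11: α=3, u≡3; β=1, v≡9 (mod 11); (3|11)=+1, (9|11)=+1; sign (−1)^1·+1^1·+1^3 = -1.
(a,b)_7: α=-2, u≡2; β=0, v≡6 (mod 7); (2|7)=+1, (6|7)=-1; sign (−1)^0·+1^0·-1^-2 = +1.
(a,b)_5: α=4, u≡3; β=2, v≡4 (mod 5); (3|5)=-1, (4|5)=+1; sign (−1)^0·-1^2·+1^4 = +1.
(a,b)_41: α=2, u≡4; β=1, v≡29 (mod 41); (4|41)=+1, (29|41)=-1; sign (−1)^0·+1^1·-1^2 = +1.
(a,b)_2: α=-4, β=-2; u≡7, v≡7 (mod 8); ε(u)ε(v)=1·1, αω(v)=-4·0, βω(u)=-2·0; sum ≡ 1  ⇒  -1.
(a,b)_∞: sgn(1023)=+, sgn(45004839)=+, so +1.
Ram(1023, 45004839) = {2, 3, 11, 29, 31, 37}; no ℚ_2-point on the conic.

[2, 3, 11, 29, 31, 37]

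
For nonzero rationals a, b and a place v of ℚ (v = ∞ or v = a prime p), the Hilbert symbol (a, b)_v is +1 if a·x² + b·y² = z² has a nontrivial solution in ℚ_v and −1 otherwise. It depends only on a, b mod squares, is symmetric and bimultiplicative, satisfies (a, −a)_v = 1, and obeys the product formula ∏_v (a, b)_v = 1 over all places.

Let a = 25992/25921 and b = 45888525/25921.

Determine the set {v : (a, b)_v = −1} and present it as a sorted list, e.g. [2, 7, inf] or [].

(a, b) ≡ (2, 22661) mod (ℚ^×)²; places V = {2, 3, 5, 7, 17, 19, 23, 31, 43, ∞}.
(a,b)_43: α=0, u≡19; β=1, v≡16 (mod 43); (19|43)=-1, (16|43)=+1; sign (−1)^0·-1^1·+1^0 = -1.
(a,b)_7: α=-2, u≡2; β=-2, v≡1 (mod 7); (2|7)=+1, (1|7)=+1; sign (−1)^0·+1^-2·+1^-2 = +1.
(a,b)_3: α=2, u≡2; β=4, v≡2 (mod 3); (2|3)=-1, (2|3)=-1; sign (−1)^0·-1^4·-1^2 = +1.
(a,b)_17: α=0, u≡13; β=1, v≡5 (mod 17); (13|17)=+1, (5|17)=-1; sign (−1)^0·+1^1·-1^0 = +1.
(a,b)_19: α=2, u≡3; β=0, v≡2 (mod 19); (3|19)=-1, (2|19)=-1; sign (−1)^0·-1^0·-1^2 = +1.
(a,b)_31: α=0, u≡9; β=1, v≡5 (mod 31); (9|31)=+1, (5|31)=+1; sign (−1)^0·+1^1·+1^0 = +1.
(a,b)_23: α=-2, u≡16; β=-2, v≡2 (mod 23); (16|23)=+1, (2|23)=+1; sign (−1)^0·+1^-2·+1^-2 = +1.
(a,b)_2: α=3, β=0; u≡1, v≡5 (mod 8); ε(u)ε(v)=0·0, αω(v)=3·1, βω(u)=0·0; sum ≡ 1  ⇒  -1.
(a,b)_5: α=0, u≡2; β=2, v≡1 (mod 5); (2|5)=-1, (1|5)=+1; sign (−1)^0·-1^2·+1^0 = +1.
(a,b)_∞: sgn(2)=+, sgn(22661)=+, so +1.
(2, 22661 / ℚ) ramifies at {2, 43}: a division algebra.

[2, 43]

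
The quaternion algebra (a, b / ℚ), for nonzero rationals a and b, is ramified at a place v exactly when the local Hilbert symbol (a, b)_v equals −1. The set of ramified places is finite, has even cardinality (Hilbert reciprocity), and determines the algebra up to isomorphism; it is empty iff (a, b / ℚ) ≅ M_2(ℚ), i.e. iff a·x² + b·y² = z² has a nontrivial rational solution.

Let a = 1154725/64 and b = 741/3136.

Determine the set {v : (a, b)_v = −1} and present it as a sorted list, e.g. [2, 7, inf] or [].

[13, 17]

Mod squares: a ≡ 46189, b ≡ 741. Check v ∈ {∞, 2, 3, 5, 7, 11, 13, 17, 19}.
v=7: a=7^0·(≡5), b=7^-2·(≡6) mod 7; (5|7)=-1, (6|7)=-1; (−1)^{0·-2·3}·(-1)^-2·(-1)^0 = +1.
v=2: v_2(a)=-6, v_2(b)=-6; units ≡ 5, 5 (mod 8); ε·ε+αω+βω = 0·0+-6·1+-6·1 ≡ 0  ⇒  (a,b)_2 = +1.
v=17: a=17^1·(≡6), b=17^0·(≡14) mod 17; (6|17)=-1, (14|17)=-1; (−1)^{1·0·8}·(-1)^0·(-1)^1 = -1.
v=∞: 46189 > 0 and 741 > 0  ⇒  (a,b)_∞ = +1.
v=19: a=19^1·(≡10), b=19^1·(≡1) mod 19; (10|19)=-1, (1|19)=+1; (−1)^{1·1·9}·(-1)^1·(+1)^1 = +1.
v=5: a=5^2·(≡1), b=5^0·(≡1) mod 5; (1|5)=+1, (1|5)=+1; (−1)^{2·0·2}·(+1)^0·(+1)^2 = +1.
v=11: a=11^1·(≡10), b=11^0·(≡4) mod 11; (10|11)=-1, (4|11)=+1; (−1)^{1·0·5}·(-1)^0·(+1)^1 = +1.
v=3: a=3^0·(≡1), b=3^1·(≡1) mod 3; (1|3)=+1, (1|3)=+1; (−1)^{0·1·1}·(+1)^1·(+1)^0 = +1.
v=13: a=13^1·(≡4), b=13^1·(≡6) mod 13; (4|13)=+1, (6|13)=-1; (−1)^{1·1·6}·(+1)^1·(-1)^1 = -1.
|Ram(46189, 741)| = 2, even; anisotropic at {13, 17}.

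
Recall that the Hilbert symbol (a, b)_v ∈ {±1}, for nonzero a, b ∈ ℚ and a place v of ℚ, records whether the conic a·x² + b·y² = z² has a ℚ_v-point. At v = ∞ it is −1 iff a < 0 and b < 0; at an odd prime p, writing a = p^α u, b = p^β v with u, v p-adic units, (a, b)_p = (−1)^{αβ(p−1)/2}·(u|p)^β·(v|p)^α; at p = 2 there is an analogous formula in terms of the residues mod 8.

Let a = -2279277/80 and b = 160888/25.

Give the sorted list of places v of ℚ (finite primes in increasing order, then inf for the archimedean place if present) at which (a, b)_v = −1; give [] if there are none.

Mod squares: a ≡ -10465, b ≡ 238. Check v ∈ {∞, 2, 3, 5, 7, 11, 13, 17, 23}.
v=5: a=5^-1·(≡3), b=5^-2·(≡3) mod 5; (3|5)=-1, (3|5)=-1; (−1)^{-1·-2·2}·(-1)^-2·(-1)^-1 = -1.
v=23: a=23^1·(≡7), b=23^0·(≡13) mod 23; (7|23)=-1, (13|23)=+1; (−1)^{1·0·11}·(-1)^0·(+1)^1 = +1.
v=3: a=3^2·(≡2), b=3^0·(≡1) mod 3; (2|3)=-1, (1|3)=+1; (−1)^{2·0·1}·(-1)^0·(+1)^2 = +1.
v=11: a=11^2·(≡2), b=11^0·(≡8) mod 11; (2|11)=-1, (8|11)=-1; (−1)^{2·0·5}·(-1)^0·(-1)^2 = +1.
v=13: a=13^1·(≡1), b=13^2·(≡10) mod 13; (1|13)=+1, (10|13)=+1; (−1)^{1·2·6}·(+1)^2·(+1)^1 = +1.
v=2: v_2(a)=-4, v_2(b)=3; units ≡ 7, 7 (mod 8); ε·ε+αω+βω = 1·1+-4·0+3·0 ≡ 1  ⇒  (a,b)_2 = -1.
v=∞: -10465 < 0 and 238 > 0  ⇒  (a,b)_∞ = +1.
v=17: a=17^0·(≡14), b=17^1·(≡10) mod 17; (14|17)=-1, (10|17)=-1; (−1)^{0·1·8}·(-1)^1·(-1)^0 = -1.
v=7: a=7^1·(≡5), b=7^1·(≡6) mod 7; (5|7)=-1, (6|7)=-1; (−1)^{1·1·3}·(-1)^1·(-1)^1 = -1.
|Ram(-10465, 238)| = 4, even; anisotropic at {2, 5, 7, 17}.

[2, 5, 7, 17]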